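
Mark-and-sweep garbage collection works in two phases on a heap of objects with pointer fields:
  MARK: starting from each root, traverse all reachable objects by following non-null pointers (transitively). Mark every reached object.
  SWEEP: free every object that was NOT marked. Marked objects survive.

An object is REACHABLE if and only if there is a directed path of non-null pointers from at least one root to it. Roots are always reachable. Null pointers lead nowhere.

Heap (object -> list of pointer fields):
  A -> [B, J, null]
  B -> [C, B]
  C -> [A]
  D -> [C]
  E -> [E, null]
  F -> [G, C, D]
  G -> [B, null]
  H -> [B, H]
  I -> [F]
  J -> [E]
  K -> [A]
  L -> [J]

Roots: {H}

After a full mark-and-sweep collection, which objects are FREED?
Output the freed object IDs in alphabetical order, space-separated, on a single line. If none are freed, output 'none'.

Roots: H
Mark H: refs=B H, marked=H
Mark B: refs=C B, marked=B H
Mark C: refs=A, marked=B C H
Mark A: refs=B J null, marked=A B C H
Mark J: refs=E, marked=A B C H J
Mark E: refs=E null, marked=A B C E H J
Unmarked (collected): D F G I K L

Answer: D F G I K L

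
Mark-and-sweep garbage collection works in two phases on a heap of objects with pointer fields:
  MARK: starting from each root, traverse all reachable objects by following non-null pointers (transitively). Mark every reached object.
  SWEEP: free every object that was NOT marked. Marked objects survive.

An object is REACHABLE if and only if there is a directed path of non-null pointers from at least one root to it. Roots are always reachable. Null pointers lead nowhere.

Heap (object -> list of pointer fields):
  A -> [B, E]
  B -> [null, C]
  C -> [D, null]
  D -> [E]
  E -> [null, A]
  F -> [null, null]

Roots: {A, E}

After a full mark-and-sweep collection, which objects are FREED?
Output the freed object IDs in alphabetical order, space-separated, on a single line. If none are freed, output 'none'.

Roots: A E
Mark A: refs=B E, marked=A
Mark E: refs=null A, marked=A E
Mark B: refs=null C, marked=A B E
Mark C: refs=D null, marked=A B C E
Mark D: refs=E, marked=A B C D E
Unmarked (collected): F

Answer: F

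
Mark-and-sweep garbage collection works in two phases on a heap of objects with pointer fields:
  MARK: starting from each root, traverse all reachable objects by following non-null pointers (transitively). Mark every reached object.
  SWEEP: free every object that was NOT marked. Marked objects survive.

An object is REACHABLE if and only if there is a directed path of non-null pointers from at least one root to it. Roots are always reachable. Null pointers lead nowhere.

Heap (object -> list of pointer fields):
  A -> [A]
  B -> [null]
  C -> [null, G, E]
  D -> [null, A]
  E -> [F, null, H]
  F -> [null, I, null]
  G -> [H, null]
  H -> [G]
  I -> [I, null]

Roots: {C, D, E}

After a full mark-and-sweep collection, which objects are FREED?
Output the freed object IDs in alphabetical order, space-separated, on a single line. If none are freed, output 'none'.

Answer: B

Derivation:
Roots: C D E
Mark C: refs=null G E, marked=C
Mark D: refs=null A, marked=C D
Mark E: refs=F null H, marked=C D E
Mark G: refs=H null, marked=C D E G
Mark A: refs=A, marked=A C D E G
Mark F: refs=null I null, marked=A C D E F G
Mark H: refs=G, marked=A C D E F G H
Mark I: refs=I null, marked=A C D E F G H I
Unmarked (collected): B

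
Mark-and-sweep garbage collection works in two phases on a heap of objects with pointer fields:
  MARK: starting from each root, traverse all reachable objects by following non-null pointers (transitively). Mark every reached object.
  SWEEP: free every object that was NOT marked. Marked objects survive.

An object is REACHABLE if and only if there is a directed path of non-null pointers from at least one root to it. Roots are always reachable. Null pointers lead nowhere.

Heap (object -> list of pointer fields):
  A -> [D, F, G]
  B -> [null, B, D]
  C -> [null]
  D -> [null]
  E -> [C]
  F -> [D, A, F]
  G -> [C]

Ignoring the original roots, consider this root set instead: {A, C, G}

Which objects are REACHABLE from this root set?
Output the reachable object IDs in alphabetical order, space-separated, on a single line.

Answer: A C D F G

Derivation:
Roots: A C G
Mark A: refs=D F G, marked=A
Mark C: refs=null, marked=A C
Mark G: refs=C, marked=A C G
Mark D: refs=null, marked=A C D G
Mark F: refs=D A F, marked=A C D F G
Unmarked (collected): B E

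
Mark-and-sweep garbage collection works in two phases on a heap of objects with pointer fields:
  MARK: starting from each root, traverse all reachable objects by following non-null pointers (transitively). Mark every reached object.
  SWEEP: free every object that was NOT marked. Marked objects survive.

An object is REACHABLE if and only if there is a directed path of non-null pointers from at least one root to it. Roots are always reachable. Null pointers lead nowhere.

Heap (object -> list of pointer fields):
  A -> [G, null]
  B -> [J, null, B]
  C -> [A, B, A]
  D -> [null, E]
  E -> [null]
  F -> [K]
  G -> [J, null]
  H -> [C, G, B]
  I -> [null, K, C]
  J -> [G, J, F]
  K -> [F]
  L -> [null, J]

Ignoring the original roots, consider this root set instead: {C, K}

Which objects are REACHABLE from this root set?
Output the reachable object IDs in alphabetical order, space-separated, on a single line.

Answer: A B C F G J K

Derivation:
Roots: C K
Mark C: refs=A B A, marked=C
Mark K: refs=F, marked=C K
Mark A: refs=G null, marked=A C K
Mark B: refs=J null B, marked=A B C K
Mark F: refs=K, marked=A B C F K
Mark G: refs=J null, marked=A B C F G K
Mark J: refs=G J F, marked=A B C F G J K
Unmarked (collected): D E H I L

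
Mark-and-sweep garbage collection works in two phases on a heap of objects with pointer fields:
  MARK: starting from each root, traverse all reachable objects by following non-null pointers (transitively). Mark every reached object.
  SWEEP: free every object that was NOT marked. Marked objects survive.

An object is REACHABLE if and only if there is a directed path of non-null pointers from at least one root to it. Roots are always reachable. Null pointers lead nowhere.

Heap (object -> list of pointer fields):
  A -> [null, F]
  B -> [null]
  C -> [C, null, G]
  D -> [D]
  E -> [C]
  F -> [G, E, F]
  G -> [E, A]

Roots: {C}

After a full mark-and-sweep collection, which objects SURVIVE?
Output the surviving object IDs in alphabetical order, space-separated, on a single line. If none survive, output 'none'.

Roots: C
Mark C: refs=C null G, marked=C
Mark G: refs=E A, marked=C G
Mark E: refs=C, marked=C E G
Mark A: refs=null F, marked=A C E G
Mark F: refs=G E F, marked=A C E F G
Unmarked (collected): B D

Answer: A C E F G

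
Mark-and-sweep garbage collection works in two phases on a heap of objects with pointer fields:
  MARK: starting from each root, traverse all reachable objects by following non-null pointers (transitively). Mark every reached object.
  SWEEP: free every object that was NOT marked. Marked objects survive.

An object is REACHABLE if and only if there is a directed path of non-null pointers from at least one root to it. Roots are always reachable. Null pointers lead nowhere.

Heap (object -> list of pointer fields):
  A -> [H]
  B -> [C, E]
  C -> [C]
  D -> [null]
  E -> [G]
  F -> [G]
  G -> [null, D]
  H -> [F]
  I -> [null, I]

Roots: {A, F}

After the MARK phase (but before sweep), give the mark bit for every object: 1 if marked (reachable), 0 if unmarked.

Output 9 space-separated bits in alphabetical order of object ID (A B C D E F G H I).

Roots: A F
Mark A: refs=H, marked=A
Mark F: refs=G, marked=A F
Mark H: refs=F, marked=A F H
Mark G: refs=null D, marked=A F G H
Mark D: refs=null, marked=A D F G H
Unmarked (collected): B C E I

Answer: 1 0 0 1 0 1 1 1 0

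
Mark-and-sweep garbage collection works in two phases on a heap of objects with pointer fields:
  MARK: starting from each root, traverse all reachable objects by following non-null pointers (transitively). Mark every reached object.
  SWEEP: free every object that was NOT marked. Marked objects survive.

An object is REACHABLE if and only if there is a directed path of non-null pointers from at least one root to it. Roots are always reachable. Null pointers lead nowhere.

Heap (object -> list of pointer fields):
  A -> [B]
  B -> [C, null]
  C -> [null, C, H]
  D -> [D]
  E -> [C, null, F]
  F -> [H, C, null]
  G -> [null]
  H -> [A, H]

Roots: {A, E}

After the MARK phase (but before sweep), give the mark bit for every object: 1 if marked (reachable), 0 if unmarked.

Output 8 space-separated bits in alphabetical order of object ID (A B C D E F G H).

Roots: A E
Mark A: refs=B, marked=A
Mark E: refs=C null F, marked=A E
Mark B: refs=C null, marked=A B E
Mark C: refs=null C H, marked=A B C E
Mark F: refs=H C null, marked=A B C E F
Mark H: refs=A H, marked=A B C E F H
Unmarked (collected): D G

Answer: 1 1 1 0 1 1 0 1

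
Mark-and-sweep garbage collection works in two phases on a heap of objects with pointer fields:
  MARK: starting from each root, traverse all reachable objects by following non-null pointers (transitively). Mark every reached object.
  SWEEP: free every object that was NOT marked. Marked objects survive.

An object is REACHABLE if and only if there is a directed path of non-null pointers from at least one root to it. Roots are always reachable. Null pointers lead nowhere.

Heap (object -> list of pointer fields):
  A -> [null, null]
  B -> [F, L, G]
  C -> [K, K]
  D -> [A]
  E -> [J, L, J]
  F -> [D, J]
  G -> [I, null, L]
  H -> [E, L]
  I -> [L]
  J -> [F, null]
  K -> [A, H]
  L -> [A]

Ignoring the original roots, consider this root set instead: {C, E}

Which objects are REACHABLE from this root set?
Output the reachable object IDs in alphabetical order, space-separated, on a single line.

Answer: A C D E F H J K L

Derivation:
Roots: C E
Mark C: refs=K K, marked=C
Mark E: refs=J L J, marked=C E
Mark K: refs=A H, marked=C E K
Mark J: refs=F null, marked=C E J K
Mark L: refs=A, marked=C E J K L
Mark A: refs=null null, marked=A C E J K L
Mark H: refs=E L, marked=A C E H J K L
Mark F: refs=D J, marked=A C E F H J K L
Mark D: refs=A, marked=A C D E F H J K L
Unmarked (collected): B G I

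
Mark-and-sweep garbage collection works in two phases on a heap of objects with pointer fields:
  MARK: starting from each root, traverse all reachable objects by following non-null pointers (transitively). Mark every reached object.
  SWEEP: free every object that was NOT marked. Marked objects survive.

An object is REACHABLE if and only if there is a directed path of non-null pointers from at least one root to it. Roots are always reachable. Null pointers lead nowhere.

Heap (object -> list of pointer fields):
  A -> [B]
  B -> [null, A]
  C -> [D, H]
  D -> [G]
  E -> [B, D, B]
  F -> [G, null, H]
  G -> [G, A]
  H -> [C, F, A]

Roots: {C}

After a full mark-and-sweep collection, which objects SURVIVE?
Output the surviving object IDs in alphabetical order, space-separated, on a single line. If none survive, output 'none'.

Answer: A B C D F G H

Derivation:
Roots: C
Mark C: refs=D H, marked=C
Mark D: refs=G, marked=C D
Mark H: refs=C F A, marked=C D H
Mark G: refs=G A, marked=C D G H
Mark F: refs=G null H, marked=C D F G H
Mark A: refs=B, marked=A C D F G H
Mark B: refs=null A, marked=A B C D F G H
Unmarked (collected): E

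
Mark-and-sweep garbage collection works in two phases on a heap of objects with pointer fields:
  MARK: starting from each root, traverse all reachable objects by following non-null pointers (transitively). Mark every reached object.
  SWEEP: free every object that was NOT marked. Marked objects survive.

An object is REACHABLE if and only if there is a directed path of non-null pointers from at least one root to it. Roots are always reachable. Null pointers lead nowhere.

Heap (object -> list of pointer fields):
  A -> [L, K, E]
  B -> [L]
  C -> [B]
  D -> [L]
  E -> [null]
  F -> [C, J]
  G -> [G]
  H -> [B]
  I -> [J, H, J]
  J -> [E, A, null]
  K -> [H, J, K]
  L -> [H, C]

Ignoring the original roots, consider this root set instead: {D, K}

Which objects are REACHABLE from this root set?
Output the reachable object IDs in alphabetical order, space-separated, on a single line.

Roots: D K
Mark D: refs=L, marked=D
Mark K: refs=H J K, marked=D K
Mark L: refs=H C, marked=D K L
Mark H: refs=B, marked=D H K L
Mark J: refs=E A null, marked=D H J K L
Mark C: refs=B, marked=C D H J K L
Mark B: refs=L, marked=B C D H J K L
Mark E: refs=null, marked=B C D E H J K L
Mark A: refs=L K E, marked=A B C D E H J K L
Unmarked (collected): F G I

Answer: A B C D E H J K L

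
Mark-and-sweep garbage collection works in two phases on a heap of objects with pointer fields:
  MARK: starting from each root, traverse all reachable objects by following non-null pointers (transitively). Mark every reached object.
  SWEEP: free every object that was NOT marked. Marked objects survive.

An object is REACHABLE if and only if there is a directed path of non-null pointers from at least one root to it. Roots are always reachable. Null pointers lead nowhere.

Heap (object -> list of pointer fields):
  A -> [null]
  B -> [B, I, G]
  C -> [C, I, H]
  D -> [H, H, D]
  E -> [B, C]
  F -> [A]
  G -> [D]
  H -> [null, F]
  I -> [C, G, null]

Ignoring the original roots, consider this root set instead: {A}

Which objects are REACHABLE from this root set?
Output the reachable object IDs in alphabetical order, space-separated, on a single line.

Answer: A

Derivation:
Roots: A
Mark A: refs=null, marked=A
Unmarked (collected): B C D E F G H I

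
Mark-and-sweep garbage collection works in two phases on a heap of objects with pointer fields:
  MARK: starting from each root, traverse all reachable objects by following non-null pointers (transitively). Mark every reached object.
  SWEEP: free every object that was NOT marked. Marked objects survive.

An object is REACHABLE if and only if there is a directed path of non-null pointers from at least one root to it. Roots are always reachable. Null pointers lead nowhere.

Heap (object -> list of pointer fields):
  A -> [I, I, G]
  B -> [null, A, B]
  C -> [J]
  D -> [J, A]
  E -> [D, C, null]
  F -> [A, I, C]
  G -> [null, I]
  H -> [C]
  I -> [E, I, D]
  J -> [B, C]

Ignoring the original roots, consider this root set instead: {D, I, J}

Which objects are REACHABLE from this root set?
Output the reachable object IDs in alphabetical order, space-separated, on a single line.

Answer: A B C D E G I J

Derivation:
Roots: D I J
Mark D: refs=J A, marked=D
Mark I: refs=E I D, marked=D I
Mark J: refs=B C, marked=D I J
Mark A: refs=I I G, marked=A D I J
Mark E: refs=D C null, marked=A D E I J
Mark B: refs=null A B, marked=A B D E I J
Mark C: refs=J, marked=A B C D E I J
Mark G: refs=null I, marked=A B C D E G I J
Unmarked (collected): F H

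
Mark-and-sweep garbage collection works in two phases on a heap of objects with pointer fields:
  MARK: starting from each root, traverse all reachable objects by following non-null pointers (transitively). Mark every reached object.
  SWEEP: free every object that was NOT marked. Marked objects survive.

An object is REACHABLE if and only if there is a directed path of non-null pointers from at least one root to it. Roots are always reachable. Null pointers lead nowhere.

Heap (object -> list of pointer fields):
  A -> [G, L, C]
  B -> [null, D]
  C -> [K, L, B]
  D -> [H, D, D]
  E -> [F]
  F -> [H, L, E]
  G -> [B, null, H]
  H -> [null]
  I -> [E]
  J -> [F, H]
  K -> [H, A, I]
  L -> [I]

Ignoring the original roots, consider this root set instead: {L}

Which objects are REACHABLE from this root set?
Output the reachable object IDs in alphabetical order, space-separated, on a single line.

Roots: L
Mark L: refs=I, marked=L
Mark I: refs=E, marked=I L
Mark E: refs=F, marked=E I L
Mark F: refs=H L E, marked=E F I L
Mark H: refs=null, marked=E F H I L
Unmarked (collected): A B C D G J K

Answer: E F H I L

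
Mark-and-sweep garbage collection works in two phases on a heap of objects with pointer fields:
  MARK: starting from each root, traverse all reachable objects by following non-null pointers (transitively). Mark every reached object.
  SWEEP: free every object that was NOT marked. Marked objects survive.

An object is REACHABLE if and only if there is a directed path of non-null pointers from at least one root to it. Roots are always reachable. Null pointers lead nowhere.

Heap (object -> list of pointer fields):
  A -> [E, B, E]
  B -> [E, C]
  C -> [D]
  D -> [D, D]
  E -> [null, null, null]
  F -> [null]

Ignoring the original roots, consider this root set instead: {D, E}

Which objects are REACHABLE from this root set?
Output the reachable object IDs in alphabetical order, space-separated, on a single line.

Answer: D E

Derivation:
Roots: D E
Mark D: refs=D D, marked=D
Mark E: refs=null null null, marked=D E
Unmarked (collected): A B C F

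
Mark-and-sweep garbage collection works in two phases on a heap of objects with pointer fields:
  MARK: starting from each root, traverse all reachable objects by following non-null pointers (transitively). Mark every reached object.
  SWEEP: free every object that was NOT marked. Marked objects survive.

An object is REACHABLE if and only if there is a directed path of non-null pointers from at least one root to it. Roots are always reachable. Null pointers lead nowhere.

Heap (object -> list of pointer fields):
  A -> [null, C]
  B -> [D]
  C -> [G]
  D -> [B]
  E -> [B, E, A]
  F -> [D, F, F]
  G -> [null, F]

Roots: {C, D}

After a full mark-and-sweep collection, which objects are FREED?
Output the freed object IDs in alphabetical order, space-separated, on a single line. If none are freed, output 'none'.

Roots: C D
Mark C: refs=G, marked=C
Mark D: refs=B, marked=C D
Mark G: refs=null F, marked=C D G
Mark B: refs=D, marked=B C D G
Mark F: refs=D F F, marked=B C D F G
Unmarked (collected): A E

Answer: A E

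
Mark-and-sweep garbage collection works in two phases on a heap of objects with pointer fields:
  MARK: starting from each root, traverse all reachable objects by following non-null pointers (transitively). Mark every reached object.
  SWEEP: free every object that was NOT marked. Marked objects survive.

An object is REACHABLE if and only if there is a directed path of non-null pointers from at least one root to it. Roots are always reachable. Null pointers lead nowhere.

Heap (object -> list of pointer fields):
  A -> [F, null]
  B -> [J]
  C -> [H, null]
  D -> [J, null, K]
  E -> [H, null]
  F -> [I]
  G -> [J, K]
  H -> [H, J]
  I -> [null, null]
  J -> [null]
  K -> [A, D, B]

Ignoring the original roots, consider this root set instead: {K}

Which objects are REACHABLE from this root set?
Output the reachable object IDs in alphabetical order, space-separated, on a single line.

Answer: A B D F I J K

Derivation:
Roots: K
Mark K: refs=A D B, marked=K
Mark A: refs=F null, marked=A K
Mark D: refs=J null K, marked=A D K
Mark B: refs=J, marked=A B D K
Mark F: refs=I, marked=A B D F K
Mark J: refs=null, marked=A B D F J K
Mark I: refs=null null, marked=A B D F I J K
Unmarked (collected): C E G H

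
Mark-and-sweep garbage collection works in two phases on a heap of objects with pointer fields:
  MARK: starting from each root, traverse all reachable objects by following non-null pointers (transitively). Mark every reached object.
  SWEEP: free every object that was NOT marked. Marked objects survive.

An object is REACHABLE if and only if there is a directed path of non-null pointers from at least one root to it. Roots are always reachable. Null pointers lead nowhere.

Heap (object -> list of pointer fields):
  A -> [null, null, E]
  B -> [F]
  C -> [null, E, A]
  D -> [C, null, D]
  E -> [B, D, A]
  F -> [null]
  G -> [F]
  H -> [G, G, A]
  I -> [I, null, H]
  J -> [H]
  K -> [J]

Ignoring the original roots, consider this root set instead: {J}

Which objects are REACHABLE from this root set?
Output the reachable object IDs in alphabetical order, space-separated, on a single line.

Answer: A B C D E F G H J

Derivation:
Roots: J
Mark J: refs=H, marked=J
Mark H: refs=G G A, marked=H J
Mark G: refs=F, marked=G H J
Mark A: refs=null null E, marked=A G H J
Mark F: refs=null, marked=A F G H J
Mark E: refs=B D A, marked=A E F G H J
Mark B: refs=F, marked=A B E F G H J
Mark D: refs=C null D, marked=A B D E F G H J
Mark C: refs=null E A, marked=A B C D E F G H J
Unmarked (collected): I K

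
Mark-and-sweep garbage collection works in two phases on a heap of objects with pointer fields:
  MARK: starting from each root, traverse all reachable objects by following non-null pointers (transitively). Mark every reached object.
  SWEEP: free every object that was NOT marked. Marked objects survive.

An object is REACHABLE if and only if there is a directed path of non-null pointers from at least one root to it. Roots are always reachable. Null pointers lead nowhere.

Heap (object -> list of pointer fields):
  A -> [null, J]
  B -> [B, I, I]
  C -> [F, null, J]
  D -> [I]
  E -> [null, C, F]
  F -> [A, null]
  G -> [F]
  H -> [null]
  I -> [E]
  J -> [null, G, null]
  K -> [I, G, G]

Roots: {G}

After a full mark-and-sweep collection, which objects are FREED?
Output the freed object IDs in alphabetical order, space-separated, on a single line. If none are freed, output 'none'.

Roots: G
Mark G: refs=F, marked=G
Mark F: refs=A null, marked=F G
Mark A: refs=null J, marked=A F G
Mark J: refs=null G null, marked=A F G J
Unmarked (collected): B C D E H I K

Answer: B C D E H I K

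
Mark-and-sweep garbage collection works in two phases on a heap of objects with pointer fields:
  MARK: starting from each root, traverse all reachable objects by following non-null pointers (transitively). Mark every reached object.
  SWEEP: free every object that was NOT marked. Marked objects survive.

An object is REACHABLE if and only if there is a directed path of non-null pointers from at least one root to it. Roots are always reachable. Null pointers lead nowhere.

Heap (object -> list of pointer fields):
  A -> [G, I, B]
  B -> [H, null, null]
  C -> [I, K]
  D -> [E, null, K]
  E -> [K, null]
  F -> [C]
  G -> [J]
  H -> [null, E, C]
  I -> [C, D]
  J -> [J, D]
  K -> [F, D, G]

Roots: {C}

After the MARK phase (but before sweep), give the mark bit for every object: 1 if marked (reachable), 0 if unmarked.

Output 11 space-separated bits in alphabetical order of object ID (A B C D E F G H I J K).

Answer: 0 0 1 1 1 1 1 0 1 1 1

Derivation:
Roots: C
Mark C: refs=I K, marked=C
Mark I: refs=C D, marked=C I
Mark K: refs=F D G, marked=C I K
Mark D: refs=E null K, marked=C D I K
Mark F: refs=C, marked=C D F I K
Mark G: refs=J, marked=C D F G I K
Mark E: refs=K null, marked=C D E F G I K
Mark J: refs=J D, marked=C D E F G I J K
Unmarked (collected): A B H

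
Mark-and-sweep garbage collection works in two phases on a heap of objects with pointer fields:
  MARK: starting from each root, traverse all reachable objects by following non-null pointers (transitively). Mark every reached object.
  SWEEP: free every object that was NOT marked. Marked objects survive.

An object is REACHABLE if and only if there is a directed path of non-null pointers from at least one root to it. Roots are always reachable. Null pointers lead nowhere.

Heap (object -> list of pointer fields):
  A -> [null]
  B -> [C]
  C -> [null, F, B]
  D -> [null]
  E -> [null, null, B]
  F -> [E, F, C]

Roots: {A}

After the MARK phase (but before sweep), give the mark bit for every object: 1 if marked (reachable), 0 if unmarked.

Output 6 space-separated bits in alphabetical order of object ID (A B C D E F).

Answer: 1 0 0 0 0 0

Derivation:
Roots: A
Mark A: refs=null, marked=A
Unmarked (collected): B C D E F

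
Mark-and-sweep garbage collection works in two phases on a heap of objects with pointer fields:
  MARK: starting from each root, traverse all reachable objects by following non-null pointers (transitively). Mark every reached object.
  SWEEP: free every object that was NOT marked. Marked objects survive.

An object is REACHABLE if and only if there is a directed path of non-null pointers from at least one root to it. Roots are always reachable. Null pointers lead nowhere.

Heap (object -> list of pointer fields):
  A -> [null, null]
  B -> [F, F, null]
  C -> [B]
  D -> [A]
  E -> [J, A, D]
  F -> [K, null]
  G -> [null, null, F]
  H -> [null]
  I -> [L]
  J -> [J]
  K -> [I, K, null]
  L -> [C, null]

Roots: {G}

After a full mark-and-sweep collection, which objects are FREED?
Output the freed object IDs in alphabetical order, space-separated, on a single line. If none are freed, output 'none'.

Answer: A D E H J

Derivation:
Roots: G
Mark G: refs=null null F, marked=G
Mark F: refs=K null, marked=F G
Mark K: refs=I K null, marked=F G K
Mark I: refs=L, marked=F G I K
Mark L: refs=C null, marked=F G I K L
Mark C: refs=B, marked=C F G I K L
Mark B: refs=F F null, marked=B C F G I K L
Unmarked (collected): A D E H J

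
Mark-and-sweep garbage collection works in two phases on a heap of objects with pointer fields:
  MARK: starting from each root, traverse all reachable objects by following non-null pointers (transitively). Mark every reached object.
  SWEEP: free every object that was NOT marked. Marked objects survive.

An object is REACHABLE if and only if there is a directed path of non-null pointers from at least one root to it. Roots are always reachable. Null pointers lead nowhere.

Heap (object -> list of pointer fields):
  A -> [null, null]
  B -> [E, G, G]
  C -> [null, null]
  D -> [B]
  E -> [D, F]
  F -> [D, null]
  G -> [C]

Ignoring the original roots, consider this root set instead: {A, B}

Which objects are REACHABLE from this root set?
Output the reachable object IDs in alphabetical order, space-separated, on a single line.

Answer: A B C D E F G

Derivation:
Roots: A B
Mark A: refs=null null, marked=A
Mark B: refs=E G G, marked=A B
Mark E: refs=D F, marked=A B E
Mark G: refs=C, marked=A B E G
Mark D: refs=B, marked=A B D E G
Mark F: refs=D null, marked=A B D E F G
Mark C: refs=null null, marked=A B C D E F G
Unmarked (collected): (none)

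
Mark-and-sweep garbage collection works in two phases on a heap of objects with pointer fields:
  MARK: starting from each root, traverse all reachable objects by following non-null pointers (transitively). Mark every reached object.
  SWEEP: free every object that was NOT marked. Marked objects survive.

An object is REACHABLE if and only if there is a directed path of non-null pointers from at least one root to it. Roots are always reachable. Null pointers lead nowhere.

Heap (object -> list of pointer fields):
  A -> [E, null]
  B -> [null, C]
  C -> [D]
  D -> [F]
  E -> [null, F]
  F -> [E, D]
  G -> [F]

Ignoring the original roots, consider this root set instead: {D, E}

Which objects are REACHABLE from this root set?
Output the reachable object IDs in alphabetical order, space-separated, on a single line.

Answer: D E F

Derivation:
Roots: D E
Mark D: refs=F, marked=D
Mark E: refs=null F, marked=D E
Mark F: refs=E D, marked=D E F
Unmarked (collected): A B C G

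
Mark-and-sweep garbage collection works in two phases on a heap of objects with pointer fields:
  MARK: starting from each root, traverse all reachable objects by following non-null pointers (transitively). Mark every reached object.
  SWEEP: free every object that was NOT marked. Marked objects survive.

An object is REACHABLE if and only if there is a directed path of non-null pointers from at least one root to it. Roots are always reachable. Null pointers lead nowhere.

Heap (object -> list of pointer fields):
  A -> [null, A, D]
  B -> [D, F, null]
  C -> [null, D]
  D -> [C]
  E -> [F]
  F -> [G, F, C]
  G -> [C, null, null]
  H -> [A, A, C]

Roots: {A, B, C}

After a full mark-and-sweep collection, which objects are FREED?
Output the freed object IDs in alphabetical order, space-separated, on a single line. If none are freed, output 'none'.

Answer: E H

Derivation:
Roots: A B C
Mark A: refs=null A D, marked=A
Mark B: refs=D F null, marked=A B
Mark C: refs=null D, marked=A B C
Mark D: refs=C, marked=A B C D
Mark F: refs=G F C, marked=A B C D F
Mark G: refs=C null null, marked=A B C D F G
Unmarked (collected): E H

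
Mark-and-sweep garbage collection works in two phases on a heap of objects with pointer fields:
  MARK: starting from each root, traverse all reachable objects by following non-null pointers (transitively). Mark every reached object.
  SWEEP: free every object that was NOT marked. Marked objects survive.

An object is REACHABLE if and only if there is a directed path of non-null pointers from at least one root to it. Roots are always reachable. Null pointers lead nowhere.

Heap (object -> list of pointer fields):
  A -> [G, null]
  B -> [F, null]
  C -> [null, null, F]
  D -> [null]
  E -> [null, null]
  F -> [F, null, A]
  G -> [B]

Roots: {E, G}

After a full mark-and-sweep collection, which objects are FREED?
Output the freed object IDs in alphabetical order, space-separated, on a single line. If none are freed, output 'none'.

Roots: E G
Mark E: refs=null null, marked=E
Mark G: refs=B, marked=E G
Mark B: refs=F null, marked=B E G
Mark F: refs=F null A, marked=B E F G
Mark A: refs=G null, marked=A B E F G
Unmarked (collected): C D

Answer: C D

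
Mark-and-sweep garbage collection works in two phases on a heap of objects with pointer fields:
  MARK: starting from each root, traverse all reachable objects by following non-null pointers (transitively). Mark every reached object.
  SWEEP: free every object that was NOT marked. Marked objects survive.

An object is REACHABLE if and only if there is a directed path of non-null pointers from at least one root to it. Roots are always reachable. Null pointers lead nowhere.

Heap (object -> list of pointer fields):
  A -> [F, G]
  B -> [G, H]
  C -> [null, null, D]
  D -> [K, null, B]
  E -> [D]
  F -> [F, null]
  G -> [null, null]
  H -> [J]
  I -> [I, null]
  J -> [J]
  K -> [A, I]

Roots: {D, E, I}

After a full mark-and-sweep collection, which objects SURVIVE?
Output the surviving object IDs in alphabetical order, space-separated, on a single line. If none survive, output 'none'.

Answer: A B D E F G H I J K

Derivation:
Roots: D E I
Mark D: refs=K null B, marked=D
Mark E: refs=D, marked=D E
Mark I: refs=I null, marked=D E I
Mark K: refs=A I, marked=D E I K
Mark B: refs=G H, marked=B D E I K
Mark A: refs=F G, marked=A B D E I K
Mark G: refs=null null, marked=A B D E G I K
Mark H: refs=J, marked=A B D E G H I K
Mark F: refs=F null, marked=A B D E F G H I K
Mark J: refs=J, marked=A B D E F G H I J K
Unmarked (collected): C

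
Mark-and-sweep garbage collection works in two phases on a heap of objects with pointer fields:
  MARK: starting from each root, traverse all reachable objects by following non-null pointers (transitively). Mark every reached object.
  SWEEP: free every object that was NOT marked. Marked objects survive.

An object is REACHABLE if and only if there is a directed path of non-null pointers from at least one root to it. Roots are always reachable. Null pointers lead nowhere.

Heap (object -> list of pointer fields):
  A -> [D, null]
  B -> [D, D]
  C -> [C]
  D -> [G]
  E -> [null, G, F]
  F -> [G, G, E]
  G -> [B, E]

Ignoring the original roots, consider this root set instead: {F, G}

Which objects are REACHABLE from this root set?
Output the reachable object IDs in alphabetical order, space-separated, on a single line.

Roots: F G
Mark F: refs=G G E, marked=F
Mark G: refs=B E, marked=F G
Mark E: refs=null G F, marked=E F G
Mark B: refs=D D, marked=B E F G
Mark D: refs=G, marked=B D E F G
Unmarked (collected): A C

Answer: B D E F G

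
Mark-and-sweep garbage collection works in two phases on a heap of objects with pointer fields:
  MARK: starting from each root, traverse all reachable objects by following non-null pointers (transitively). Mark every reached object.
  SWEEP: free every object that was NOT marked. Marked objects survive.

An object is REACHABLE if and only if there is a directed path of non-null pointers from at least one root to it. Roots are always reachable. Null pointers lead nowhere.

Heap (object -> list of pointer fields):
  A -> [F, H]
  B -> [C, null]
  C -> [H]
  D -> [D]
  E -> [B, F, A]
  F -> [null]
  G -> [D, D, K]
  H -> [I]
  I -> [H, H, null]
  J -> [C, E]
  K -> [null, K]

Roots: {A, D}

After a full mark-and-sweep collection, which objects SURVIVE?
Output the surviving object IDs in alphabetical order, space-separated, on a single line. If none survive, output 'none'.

Roots: A D
Mark A: refs=F H, marked=A
Mark D: refs=D, marked=A D
Mark F: refs=null, marked=A D F
Mark H: refs=I, marked=A D F H
Mark I: refs=H H null, marked=A D F H I
Unmarked (collected): B C E G J K

Answer: A D F H I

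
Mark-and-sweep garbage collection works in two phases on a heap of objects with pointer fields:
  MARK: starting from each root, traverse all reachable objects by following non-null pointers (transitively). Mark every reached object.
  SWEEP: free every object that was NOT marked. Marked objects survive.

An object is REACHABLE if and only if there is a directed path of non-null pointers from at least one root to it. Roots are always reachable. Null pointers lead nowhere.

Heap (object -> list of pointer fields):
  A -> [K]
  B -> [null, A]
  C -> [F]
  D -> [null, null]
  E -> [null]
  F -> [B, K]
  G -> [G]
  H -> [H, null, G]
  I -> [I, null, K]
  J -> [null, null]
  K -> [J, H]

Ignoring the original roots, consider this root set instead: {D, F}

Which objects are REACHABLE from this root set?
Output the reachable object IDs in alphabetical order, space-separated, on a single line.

Roots: D F
Mark D: refs=null null, marked=D
Mark F: refs=B K, marked=D F
Mark B: refs=null A, marked=B D F
Mark K: refs=J H, marked=B D F K
Mark A: refs=K, marked=A B D F K
Mark J: refs=null null, marked=A B D F J K
Mark H: refs=H null G, marked=A B D F H J K
Mark G: refs=G, marked=A B D F G H J K
Unmarked (collected): C E I

Answer: A B D F G H J K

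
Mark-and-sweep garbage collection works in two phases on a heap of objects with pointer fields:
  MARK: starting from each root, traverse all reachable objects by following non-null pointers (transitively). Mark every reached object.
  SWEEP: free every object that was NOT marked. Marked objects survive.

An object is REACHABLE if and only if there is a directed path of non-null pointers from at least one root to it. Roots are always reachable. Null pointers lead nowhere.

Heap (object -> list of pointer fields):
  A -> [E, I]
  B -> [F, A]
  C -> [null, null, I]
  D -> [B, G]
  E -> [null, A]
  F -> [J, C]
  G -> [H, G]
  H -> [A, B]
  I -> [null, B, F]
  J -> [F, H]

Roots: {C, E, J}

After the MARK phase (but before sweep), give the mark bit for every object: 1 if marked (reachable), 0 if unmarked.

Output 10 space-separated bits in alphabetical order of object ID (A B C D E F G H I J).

Answer: 1 1 1 0 1 1 0 1 1 1

Derivation:
Roots: C E J
Mark C: refs=null null I, marked=C
Mark E: refs=null A, marked=C E
Mark J: refs=F H, marked=C E J
Mark I: refs=null B F, marked=C E I J
Mark A: refs=E I, marked=A C E I J
Mark F: refs=J C, marked=A C E F I J
Mark H: refs=A B, marked=A C E F H I J
Mark B: refs=F A, marked=A B C E F H I J
Unmarked (collected): D G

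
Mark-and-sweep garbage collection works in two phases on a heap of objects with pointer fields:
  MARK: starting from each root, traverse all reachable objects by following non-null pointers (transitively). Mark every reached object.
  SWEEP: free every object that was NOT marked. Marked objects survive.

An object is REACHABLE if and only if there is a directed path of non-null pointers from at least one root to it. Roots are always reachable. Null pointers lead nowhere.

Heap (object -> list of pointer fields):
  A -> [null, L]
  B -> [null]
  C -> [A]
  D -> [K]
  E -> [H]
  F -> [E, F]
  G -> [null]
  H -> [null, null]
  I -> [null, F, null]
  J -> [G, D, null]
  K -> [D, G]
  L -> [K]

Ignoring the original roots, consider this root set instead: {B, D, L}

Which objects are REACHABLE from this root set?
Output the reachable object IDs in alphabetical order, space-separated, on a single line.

Roots: B D L
Mark B: refs=null, marked=B
Mark D: refs=K, marked=B D
Mark L: refs=K, marked=B D L
Mark K: refs=D G, marked=B D K L
Mark G: refs=null, marked=B D G K L
Unmarked (collected): A C E F H I J

Answer: B D G K L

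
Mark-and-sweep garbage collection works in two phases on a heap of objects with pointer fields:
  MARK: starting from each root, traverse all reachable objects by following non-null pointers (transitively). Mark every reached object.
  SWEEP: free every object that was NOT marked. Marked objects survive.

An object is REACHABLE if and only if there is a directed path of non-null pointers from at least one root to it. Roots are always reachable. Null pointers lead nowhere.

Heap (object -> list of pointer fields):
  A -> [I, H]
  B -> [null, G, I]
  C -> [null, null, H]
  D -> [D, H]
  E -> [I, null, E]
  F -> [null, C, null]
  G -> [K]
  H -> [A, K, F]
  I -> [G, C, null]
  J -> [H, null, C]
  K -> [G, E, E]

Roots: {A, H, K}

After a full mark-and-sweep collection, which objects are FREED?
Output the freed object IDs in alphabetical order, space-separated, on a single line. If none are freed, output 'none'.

Roots: A H K
Mark A: refs=I H, marked=A
Mark H: refs=A K F, marked=A H
Mark K: refs=G E E, marked=A H K
Mark I: refs=G C null, marked=A H I K
Mark F: refs=null C null, marked=A F H I K
Mark G: refs=K, marked=A F G H I K
Mark E: refs=I null E, marked=A E F G H I K
Mark C: refs=null null H, marked=A C E F G H I K
Unmarked (collected): B D J

Answer: B D J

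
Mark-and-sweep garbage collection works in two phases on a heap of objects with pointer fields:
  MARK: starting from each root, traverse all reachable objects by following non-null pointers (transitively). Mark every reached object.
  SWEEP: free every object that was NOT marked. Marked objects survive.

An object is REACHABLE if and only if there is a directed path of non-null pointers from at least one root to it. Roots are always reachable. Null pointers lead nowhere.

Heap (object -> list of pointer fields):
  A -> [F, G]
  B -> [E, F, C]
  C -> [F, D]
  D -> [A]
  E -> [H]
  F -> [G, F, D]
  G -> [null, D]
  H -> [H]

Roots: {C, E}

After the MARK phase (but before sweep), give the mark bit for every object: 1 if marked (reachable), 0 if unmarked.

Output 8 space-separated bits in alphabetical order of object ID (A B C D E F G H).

Roots: C E
Mark C: refs=F D, marked=C
Mark E: refs=H, marked=C E
Mark F: refs=G F D, marked=C E F
Mark D: refs=A, marked=C D E F
Mark H: refs=H, marked=C D E F H
Mark G: refs=null D, marked=C D E F G H
Mark A: refs=F G, marked=A C D E F G H
Unmarked (collected): B

Answer: 1 0 1 1 1 1 1 1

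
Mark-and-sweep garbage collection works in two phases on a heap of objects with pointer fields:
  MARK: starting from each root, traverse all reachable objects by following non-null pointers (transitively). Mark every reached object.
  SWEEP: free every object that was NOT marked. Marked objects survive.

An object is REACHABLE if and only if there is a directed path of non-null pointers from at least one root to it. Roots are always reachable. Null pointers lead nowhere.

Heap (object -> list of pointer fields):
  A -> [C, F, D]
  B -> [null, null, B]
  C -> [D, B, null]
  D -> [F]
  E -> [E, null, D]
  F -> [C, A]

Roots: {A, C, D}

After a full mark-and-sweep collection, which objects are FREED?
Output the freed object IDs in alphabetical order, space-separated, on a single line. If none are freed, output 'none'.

Roots: A C D
Mark A: refs=C F D, marked=A
Mark C: refs=D B null, marked=A C
Mark D: refs=F, marked=A C D
Mark F: refs=C A, marked=A C D F
Mark B: refs=null null B, marked=A B C D F
Unmarked (collected): E

Answer: E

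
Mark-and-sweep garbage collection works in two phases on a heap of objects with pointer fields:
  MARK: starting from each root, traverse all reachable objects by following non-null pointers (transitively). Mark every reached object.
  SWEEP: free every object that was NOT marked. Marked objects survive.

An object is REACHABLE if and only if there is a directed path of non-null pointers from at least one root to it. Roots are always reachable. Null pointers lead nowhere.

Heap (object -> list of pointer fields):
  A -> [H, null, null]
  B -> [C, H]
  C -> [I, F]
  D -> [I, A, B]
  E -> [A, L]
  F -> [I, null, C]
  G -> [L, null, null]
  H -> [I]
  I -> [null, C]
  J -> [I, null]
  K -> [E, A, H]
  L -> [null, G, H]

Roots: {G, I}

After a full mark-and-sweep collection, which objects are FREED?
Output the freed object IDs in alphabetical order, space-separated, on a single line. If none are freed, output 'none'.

Answer: A B D E J K

Derivation:
Roots: G I
Mark G: refs=L null null, marked=G
Mark I: refs=null C, marked=G I
Mark L: refs=null G H, marked=G I L
Mark C: refs=I F, marked=C G I L
Mark H: refs=I, marked=C G H I L
Mark F: refs=I null C, marked=C F G H I L
Unmarked (collected): A B D E J K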